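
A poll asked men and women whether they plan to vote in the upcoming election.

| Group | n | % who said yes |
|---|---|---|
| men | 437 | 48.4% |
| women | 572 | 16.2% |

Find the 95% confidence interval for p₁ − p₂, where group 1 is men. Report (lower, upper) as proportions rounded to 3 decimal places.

(0.266, 0.378)

SE₁ = √(p̂₁(1−p̂₁)/n₁) = √(0.4840·0.5160/437) = 0.02391; SE₂ = √(0.1620·0.8380/572) = 0.01541.
Independent samples: SE of the difference = √(SE₁² + SE₂²) = √(0.0005716881 + 0.0002374681) = 0.02845.
z* for 95% confidence is 1.960, so the margin of error is 1.960 × 0.02845 = 0.05576.
Point estimate p̂₁ − p̂₂ = 0.4840 − 0.1620 = 0.3220.
0.3220 ± 0.05576 → (0.266, 0.378).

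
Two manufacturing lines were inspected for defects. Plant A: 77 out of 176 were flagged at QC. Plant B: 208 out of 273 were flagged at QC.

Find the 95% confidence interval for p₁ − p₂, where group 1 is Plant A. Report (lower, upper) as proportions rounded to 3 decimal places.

(-0.413, -0.235)

Sample proportions: 77/176 = 0.4375, 208/273 = 0.7619.
Each SE is √(p̂(1−p̂)/n): √(0.4375·0.5625/176) = 0.03739 and √(0.7619·0.2381/273) = 0.02578.
SE(p̂₁ − p̂₂) = √(SE₁² + SE₂²) = √(0.0013980121 + 0.0006646084) = 0.04542, since the two samples are independent.
At 95% confidence z* = 1.960; margin = 1.960 × 0.04542 = 0.08902.
The difference is 0.4375 − 0.7619 = -0.3244, so the interval is -0.3244 ± 0.08902 = (-0.413, -0.235).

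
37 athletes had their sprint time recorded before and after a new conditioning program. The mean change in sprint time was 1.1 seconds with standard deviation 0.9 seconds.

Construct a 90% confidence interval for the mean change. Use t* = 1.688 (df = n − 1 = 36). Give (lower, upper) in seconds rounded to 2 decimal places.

(0.85, 1.35)

Paired design: SE = s_d/√n = 0.9/√37 = 0.1480.
t* = 1.688; margin of error = 1.688 × 0.1480 = 0.2498.
1.1 ± 0.2498 → (0.85, 1.35).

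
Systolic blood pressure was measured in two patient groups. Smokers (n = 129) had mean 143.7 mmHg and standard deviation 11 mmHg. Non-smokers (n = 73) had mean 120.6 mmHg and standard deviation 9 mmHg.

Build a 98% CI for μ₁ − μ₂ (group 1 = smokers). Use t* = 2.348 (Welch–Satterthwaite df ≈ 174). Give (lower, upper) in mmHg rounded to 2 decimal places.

(19.74, 26.46)

SE₁ = s₁/√n₁ = 11/√129 = 0.9685; SE₂ = 9/√73 = 1.0534.
Independent samples, unequal variances: SE_diff = √(SE₁² + SE₂²) = √(0.93799225 + 1.10965156) = 1.4310.
t* = 2.348, so margin of error = 2.348 × 1.4310 = 3.3600.
Difference in means = 143.7 − 120.6 = 23.1000.
23.1000 ± 3.3600 → (19.74, 26.46).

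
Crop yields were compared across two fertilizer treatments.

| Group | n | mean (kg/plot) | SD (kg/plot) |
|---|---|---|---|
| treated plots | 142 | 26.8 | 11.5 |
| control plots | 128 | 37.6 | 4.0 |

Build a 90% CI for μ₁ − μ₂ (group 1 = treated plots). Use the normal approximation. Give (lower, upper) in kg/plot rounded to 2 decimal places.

SE₁ = s₁/√n₁ = 11.5/√142 = 0.9651; SE₂ = 4.0/√128 = 0.3536.
Independent samples, unequal variances: SE_diff = √(SE₁² + SE₂²) = √(0.93141801 + 0.12503296) = 1.0278.
z* = 1.645, so margin of error = 1.645 × 1.0278 = 1.6907.
Difference in means = 26.8 − 37.6 = -10.8000.
-10.8000 ± 1.6907 → (-12.49, -9.11).

(-12.49, -9.11)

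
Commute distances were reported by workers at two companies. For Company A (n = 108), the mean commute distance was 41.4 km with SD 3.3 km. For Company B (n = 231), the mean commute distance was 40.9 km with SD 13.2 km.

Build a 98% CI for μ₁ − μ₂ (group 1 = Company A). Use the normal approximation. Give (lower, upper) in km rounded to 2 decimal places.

Per-group SEs: s₁/√n₁ = 3.3/√108 = 0.3175, s₂/√n₂ = 13.2/√231 = 0.8685.
Unpooled SE of the difference: √(0.10080625 + 0.75429225) = 0.9247.
Margin of error = z* · SE = 2.326 × 0.9247 = 2.1509.
x̄₁ − x̄₂ = 41.4 − 40.9 = 0.5000.
CI: 0.5000 ± 2.1509 = (-1.65, 2.65).

(-1.65, 2.65)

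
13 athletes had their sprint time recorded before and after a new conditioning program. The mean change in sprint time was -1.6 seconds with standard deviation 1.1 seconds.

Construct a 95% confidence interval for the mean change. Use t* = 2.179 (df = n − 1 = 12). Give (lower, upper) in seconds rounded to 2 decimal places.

Paired design: SE = s_d/√n = 1.1/√13 = 0.3051.
t* = 2.179; margin of error = 2.179 × 0.3051 = 0.6648.
-1.6 ± 0.6648 → (-2.26, -0.94).

(-2.26, -0.94)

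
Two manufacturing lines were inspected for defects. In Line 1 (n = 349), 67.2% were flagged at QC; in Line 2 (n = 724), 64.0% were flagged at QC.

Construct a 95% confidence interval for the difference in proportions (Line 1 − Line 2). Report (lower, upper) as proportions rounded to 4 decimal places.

(-0.0284, 0.0924)

SE₁ = √(p̂₁(1−p̂₁)/n₁) = √(0.6720·0.3280/349) = 0.02513; SE₂ = √(0.6400·0.3600/724) = 0.01784.
Independent samples: SE of the difference = √(SE₁² + SE₂²) = √(0.0006315169 + 0.0003182656) = 0.03082.
z* for 95% confidence is 1.960, so the margin of error is 1.960 × 0.03082 = 0.06041.
Point estimate p̂₁ − p̂₂ = 0.6720 − 0.6400 = 0.0320.
0.0320 ± 0.06041 → (-0.0284, 0.0924).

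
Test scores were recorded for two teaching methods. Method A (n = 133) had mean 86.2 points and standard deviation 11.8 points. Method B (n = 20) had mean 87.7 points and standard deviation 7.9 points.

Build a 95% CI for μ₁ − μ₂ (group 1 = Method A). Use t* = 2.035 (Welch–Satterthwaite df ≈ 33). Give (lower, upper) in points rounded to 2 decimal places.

SE₁ = s₁/√n₁ = 11.8/√133 = 1.0232; SE₂ = 7.9/√20 = 1.7665.
Independent samples, unequal variances: SE_diff = √(SE₁² + SE₂²) = √(1.04693824 + 3.12052225) = 2.0414.
t* = 2.035, so margin of error = 2.035 × 2.0414 = 4.1542.
Difference in means = 86.2 − 87.7 = -1.5000.
-1.5000 ± 4.1542 → (-5.65, 2.65).

(-5.65, 2.65)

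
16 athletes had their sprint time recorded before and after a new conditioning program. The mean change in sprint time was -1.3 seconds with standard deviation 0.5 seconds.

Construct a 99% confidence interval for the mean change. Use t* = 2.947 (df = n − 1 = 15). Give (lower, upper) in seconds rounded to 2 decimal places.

This is a matched-pairs design, so SE = s_d/√n = 0.5/√16 = 0.1250.
Margin = 2.947 × 0.1250 = 0.3684; the interval is -1.3 ± 0.3684 = (-1.67, -0.93).

(-1.67, -0.93)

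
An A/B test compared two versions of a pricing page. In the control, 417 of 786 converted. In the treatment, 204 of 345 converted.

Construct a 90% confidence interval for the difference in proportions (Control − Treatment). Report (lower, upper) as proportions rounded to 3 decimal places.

(-0.113, -0.008)

First, p̂₁ = 417/786 = 0.5305; p̂₂ = 204/345 = 0.5913.
The two standard errors are √(0.5305×0.4695/786) = 0.01780 and √(0.5913×0.4087/345) = 0.02647.
Because the samples are independent, SE_diff = √(0.01780² + 0.02647²) = 0.03190.
Using z* = 1.645 for 90%, ME = 1.645 × 0.03190 = 0.05248.
p̂₁ − p̂₂ = -0.0608; interval -0.0608 ± 0.05248 gives (-0.113, -0.008).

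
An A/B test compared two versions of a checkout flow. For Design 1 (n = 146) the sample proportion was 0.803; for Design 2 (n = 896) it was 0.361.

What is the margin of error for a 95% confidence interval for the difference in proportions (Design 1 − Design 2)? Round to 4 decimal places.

0.0718

The two standard errors are √(0.8030×0.1970/146) = 0.03292 and √(0.3610×0.6390/896) = 0.01605.
Because the samples are independent, SE_diff = √(0.03292² + 0.01605²) = 0.03662.
Using z* = 1.960 for 95%, ME = 1.960 × 0.03662 = 0.07178.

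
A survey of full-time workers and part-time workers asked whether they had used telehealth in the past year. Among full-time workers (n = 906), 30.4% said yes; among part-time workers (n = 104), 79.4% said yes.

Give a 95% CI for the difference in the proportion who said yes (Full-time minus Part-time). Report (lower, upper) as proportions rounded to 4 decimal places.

SE₁ = √(p̂₁(1−p̂₁)/n₁) = √(0.3040·0.6960/906) = 0.01528; SE₂ = √(0.7940·0.2060/104) = 0.03966.
Independent samples: SE of the difference = √(SE₁² + SE₂²) = √(0.0002334784 + 0.0015729156) = 0.04250.
z* for 95% confidence is 1.960, so the margin of error is 1.960 × 0.04250 = 0.08330.
Point estimate p̂₁ − p̂₂ = 0.3040 − 0.7940 = -0.4900.
-0.4900 ± 0.08330 → (-0.5733, -0.4067).

(-0.5733, -0.4067)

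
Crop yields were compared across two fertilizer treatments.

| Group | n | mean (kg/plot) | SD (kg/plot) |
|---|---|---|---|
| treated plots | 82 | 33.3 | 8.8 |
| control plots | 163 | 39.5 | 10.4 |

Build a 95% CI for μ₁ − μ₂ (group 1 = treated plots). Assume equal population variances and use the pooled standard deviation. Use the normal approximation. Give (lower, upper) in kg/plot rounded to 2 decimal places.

Pooled variance s_p² = [81·8.8² + 162·10.4²] / (82+163−2) = 97.9200, so s_p = 9.8955.
SE_diff = s_p·√(1/n₁ + 1/n₂) = 9.8955·√(1/82 + 1/163) = 1.3397.
z* = 1.960; margin = 1.960 × 1.3397 = 2.6258.
Difference = 33.3 − 39.5 = -6.2000.
-6.2000 ± 2.6258 → (-8.83, -3.57).

(-8.83, -3.57)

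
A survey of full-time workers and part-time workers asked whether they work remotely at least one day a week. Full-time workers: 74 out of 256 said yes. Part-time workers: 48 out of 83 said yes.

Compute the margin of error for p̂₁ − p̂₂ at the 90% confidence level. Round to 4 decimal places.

Sample proportions: 74/256 = 0.2891, 48/83 = 0.5783.
Each SE is √(p̂(1−p̂)/n): √(0.2891·0.7109/256) = 0.02833 and √(0.5783·0.4217/83) = 0.05421.
SE(p̂₁ − p̂₂) = √(SE₁² + SE₂²) = √(0.0008025889 + 0.0029387241) = 0.06117, since the two samples are independent.
At 90% confidence z* = 1.645; margin = 1.645 × 0.06117 = 0.10062.

0.1006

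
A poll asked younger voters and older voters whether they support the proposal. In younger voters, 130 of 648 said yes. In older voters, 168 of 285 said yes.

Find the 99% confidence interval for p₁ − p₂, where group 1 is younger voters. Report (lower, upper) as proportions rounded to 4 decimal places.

p̂₁ = 130/648 = 0.2006 and p̂₂ = 168/285 = 0.5895.
SE₁ = √(p̂₁(1−p̂₁)/n₁) = √(0.2006·0.7994/648) = 0.01573; SE₂ = √(0.5895·0.4105/285) = 0.02914.
Independent samples: SE of the difference = √(SE₁² + SE₂²) = √(0.0002474329 + 0.0008491396) = 0.03311.
z* for 99% confidence is 2.576, so the margin of error is 2.576 × 0.03311 = 0.08529.
Point estimate p̂₁ − p̂₂ = 0.2006 − 0.5895 = -0.3889.
-0.3889 ± 0.08529 → (-0.4742, -0.3036).

(-0.4742, -0.3036)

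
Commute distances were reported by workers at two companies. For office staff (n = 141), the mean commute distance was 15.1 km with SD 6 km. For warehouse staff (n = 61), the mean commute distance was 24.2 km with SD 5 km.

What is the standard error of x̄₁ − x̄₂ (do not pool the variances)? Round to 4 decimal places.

0.8156

Per-group SEs: s₁/√n₁ = 6/√141 = 0.5053, s₂/√n₂ = 5/√61 = 0.6402.
Unpooled SE of the difference: √(0.25532809 + 0.40985604) = 0.8156.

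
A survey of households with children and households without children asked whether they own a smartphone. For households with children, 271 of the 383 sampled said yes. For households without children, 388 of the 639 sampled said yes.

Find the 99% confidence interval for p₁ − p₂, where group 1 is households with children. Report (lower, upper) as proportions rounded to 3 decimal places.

(0.023, 0.178)

p̂₁ = 271/383 = 0.7076 and p̂₂ = 388/639 = 0.6072.
SE₁ = √(p̂₁(1−p̂₁)/n₁) = √(0.7076·0.2924/383) = 0.02324; SE₂ = √(0.6072·0.3928/639) = 0.01932.
Independent samples: SE of the difference = √(SE₁² + SE₂²) = √(0.0005400976 + 0.0003732624) = 0.03022.
z* for 99% confidence is 2.576, so the margin of error is 2.576 × 0.03022 = 0.07785.
Point estimate p̂₁ − p̂₂ = 0.7076 − 0.6072 = 0.1004.
0.1004 ± 0.07785 → (0.023, 0.178).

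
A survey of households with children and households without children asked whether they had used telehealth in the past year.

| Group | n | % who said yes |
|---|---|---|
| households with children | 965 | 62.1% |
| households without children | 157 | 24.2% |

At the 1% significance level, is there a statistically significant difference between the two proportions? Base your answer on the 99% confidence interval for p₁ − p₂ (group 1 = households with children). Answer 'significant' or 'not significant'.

significant

SE₁ = √(p̂₁(1−p̂₁)/n₁) = √(0.6210·0.3790/965) = 0.01562; SE₂ = √(0.2420·0.7580/157) = 0.03418.
Independent samples: SE of the difference = √(SE₁² + SE₂²) = √(0.0002439844 + 0.0011682724) = 0.03758.
z* for 99% confidence is 2.576, so the margin of error is 2.576 × 0.03758 = 0.09681.
Point estimate p̂₁ − p̂₂ = 0.6210 − 0.2420 = 0.3790.
0.3790 ± 0.09681 → (0.28219, 0.47581).
The interval (0.28219, 0.47581) does not contain 0, so the difference is significant.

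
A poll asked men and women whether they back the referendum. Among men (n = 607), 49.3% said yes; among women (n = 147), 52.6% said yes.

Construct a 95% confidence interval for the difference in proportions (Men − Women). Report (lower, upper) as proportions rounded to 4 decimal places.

(-0.1230, 0.0570)

SE₁ = √(p̂₁(1−p̂₁)/n₁) = √(0.4930·0.5070/607) = 0.02029; SE₂ = √(0.5260·0.4740/147) = 0.04118.
Independent samples: SE of the difference = √(SE₁² + SE₂²) = √(0.0004116841 + 0.0016957924) = 0.04591.
z* for 95% confidence is 1.960, so the margin of error is 1.960 × 0.04591 = 0.08998.
Point estimate p̂₁ − p̂₂ = 0.4930 − 0.5260 = -0.0330.
-0.0330 ± 0.08998 → (-0.1230, 0.0570).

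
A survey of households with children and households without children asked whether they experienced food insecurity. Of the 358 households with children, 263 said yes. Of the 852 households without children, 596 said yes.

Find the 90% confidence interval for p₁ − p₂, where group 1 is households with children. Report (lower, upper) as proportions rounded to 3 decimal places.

Sample proportions: 263/358 = 0.7346, 596/852 = 0.6995.
Each SE is √(p̂(1−p̂)/n): √(0.7346·0.2654/358) = 0.02334 and √(0.6995·0.3005/852) = 0.01571.
SE(p̂₁ − p̂₂) = √(SE₁² + SE₂²) = √(0.0005447556 + 0.0002468041) = 0.02813, since the two samples are independent.
At 90% confidence z* = 1.645; margin = 1.645 × 0.02813 = 0.04627.
The difference is 0.7346 − 0.6995 = 0.0351, so the interval is 0.0351 ± 0.04627 = (-0.011, 0.081).

(-0.011, 0.081)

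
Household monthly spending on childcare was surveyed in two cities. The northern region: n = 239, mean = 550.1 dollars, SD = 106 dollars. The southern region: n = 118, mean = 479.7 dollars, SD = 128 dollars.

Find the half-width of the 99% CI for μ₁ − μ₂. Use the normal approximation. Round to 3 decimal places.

35.119

Standard errors of each mean: 106/√239 = 6.8566 and 128/√118 = 11.7834.
SE(x̄₁ − x̄₂) = √(6.8566² + 11.7834²) = 13.6331 for independent samples with unequal variances.
With z* = 2.576, the margin is 2.576 × 13.6331 = 35.1189.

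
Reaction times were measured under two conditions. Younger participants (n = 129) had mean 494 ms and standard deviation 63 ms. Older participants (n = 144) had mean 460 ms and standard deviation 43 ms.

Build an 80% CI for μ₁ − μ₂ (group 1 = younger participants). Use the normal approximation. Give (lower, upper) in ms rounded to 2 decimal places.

(25.53, 42.47)

Standard errors of each mean: 63/√129 = 5.5468 and 43/√144 = 3.5833.
SE(x̄₁ − x̄₂) = √(5.5468² + 3.5833²) = 6.6036 for independent samples with unequal variances.
With z* = 1.282, the margin is 1.282 × 6.6036 = 8.4658.
x̄₁ − x̄₂ = 494 − 460 = 34.0000; the interval is 34.0000 ± 8.4658 = (25.53, 42.47).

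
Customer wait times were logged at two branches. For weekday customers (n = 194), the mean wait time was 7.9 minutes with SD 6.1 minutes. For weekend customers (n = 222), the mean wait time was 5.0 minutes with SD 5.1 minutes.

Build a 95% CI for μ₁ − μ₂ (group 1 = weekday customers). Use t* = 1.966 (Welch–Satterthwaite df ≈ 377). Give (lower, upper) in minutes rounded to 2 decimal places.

(1.81, 3.99)

Standard errors of each mean: 6.1/√194 = 0.4380 and 5.1/√222 = 0.3423.
SE(x̄₁ − x̄₂) = √(0.4380² + 0.3423²) = 0.5559 for independent samples with unequal variances.
With t* = 1.966, the margin is 1.966 × 0.5559 = 1.0929.
x̄₁ − x̄₂ = 7.9 − 5.0 = 2.9000; the interval is 2.9000 ± 1.0929 = (1.81, 3.99).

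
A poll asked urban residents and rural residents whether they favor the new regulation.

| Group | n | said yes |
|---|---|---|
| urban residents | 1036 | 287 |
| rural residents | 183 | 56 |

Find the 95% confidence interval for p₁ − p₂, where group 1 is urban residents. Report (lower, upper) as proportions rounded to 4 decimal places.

(-0.1011, 0.0431)

Sample proportions: 287/1036 = 0.2770, 56/183 = 0.3060.
Each SE is √(p̂(1−p̂)/n): √(0.2770·0.7230/1036) = 0.01390 and √(0.3060·0.6940/183) = 0.03407.
SE(p̂₁ − p̂₂) = √(SE₁² + SE₂²) = √(0.00019321 + 0.0011607649) = 0.03680, since the two samples are independent.
At 95% confidence z* = 1.960; margin = 1.960 × 0.03680 = 0.07213.
The difference is 0.2770 − 0.3060 = -0.0290, so the interval is -0.0290 ± 0.07213 = (-0.1011, 0.0431).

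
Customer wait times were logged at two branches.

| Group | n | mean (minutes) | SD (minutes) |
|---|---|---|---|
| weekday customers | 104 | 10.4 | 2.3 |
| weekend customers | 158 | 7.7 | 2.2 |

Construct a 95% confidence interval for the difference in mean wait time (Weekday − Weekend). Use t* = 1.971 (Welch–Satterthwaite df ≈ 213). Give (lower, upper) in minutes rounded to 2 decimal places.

SE₁ = s₁/√n₁ = 2.3/√104 = 0.2255; SE₂ = 2.2/√158 = 0.1750.
Independent samples, unequal variances: SE_diff = √(SE₁² + SE₂²) = √(0.05085025 + 0.030625) = 0.2854.
t* = 1.971, so margin of error = 1.971 × 0.2854 = 0.5625.
Difference in means = 10.4 − 7.7 = 2.7000.
2.7000 ± 0.5625 → (2.14, 3.26).

(2.14, 3.26)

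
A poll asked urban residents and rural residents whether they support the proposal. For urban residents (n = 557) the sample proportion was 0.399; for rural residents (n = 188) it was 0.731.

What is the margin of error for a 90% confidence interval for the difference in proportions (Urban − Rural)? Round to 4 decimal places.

0.0632

Each SE is √(p̂(1−p̂)/n): √(0.3990·0.6010/557) = 0.02075 and √(0.7310·0.2690/188) = 0.03234.
SE(p̂₁ − p̂₂) = √(SE₁² + SE₂²) = √(0.0004305625 + 0.0010458756) = 0.03842, since the two samples are independent.
At 90% confidence z* = 1.645; margin = 1.645 × 0.03842 = 0.06320.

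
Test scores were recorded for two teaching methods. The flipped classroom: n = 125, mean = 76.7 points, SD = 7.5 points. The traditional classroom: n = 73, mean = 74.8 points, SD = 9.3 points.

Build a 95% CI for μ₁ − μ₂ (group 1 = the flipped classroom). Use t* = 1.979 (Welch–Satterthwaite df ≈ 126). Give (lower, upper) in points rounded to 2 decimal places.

(-0.63, 4.43)

Per-group SEs: s₁/√n₁ = 7.5/√125 = 0.6708, s₂/√n₂ = 9.3/√73 = 1.0885.
Unpooled SE of the difference: √(0.44997264 + 1.18483225) = 1.2786.
Margin of error = t* · SE = 1.979 × 1.2786 = 2.5303.
x̄₁ − x̄₂ = 76.7 − 74.8 = 1.9000.
CI: 1.9000 ± 2.5303 = (-0.63, 4.43).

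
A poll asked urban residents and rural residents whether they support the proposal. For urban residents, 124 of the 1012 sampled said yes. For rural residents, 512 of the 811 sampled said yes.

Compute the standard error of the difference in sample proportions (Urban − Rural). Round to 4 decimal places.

0.0198

p̂₁ = 124/1012 = 0.1225 and p̂₂ = 512/811 = 0.6313.
SE₁ = √(p̂₁(1−p̂₁)/n₁) = √(0.1225·0.8775/1012) = 0.01031; SE₂ = √(0.6313·0.3687/811) = 0.01694.
Independent samples: SE of the difference = √(SE₁² + SE₂²) = √(0.0001062961 + 0.0002869636) = 0.01983.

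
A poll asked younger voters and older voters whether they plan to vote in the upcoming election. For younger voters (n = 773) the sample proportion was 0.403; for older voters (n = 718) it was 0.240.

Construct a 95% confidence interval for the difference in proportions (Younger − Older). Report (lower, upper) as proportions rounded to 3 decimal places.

SE₁ = √(p̂₁(1−p̂₁)/n₁) = √(0.4030·0.5970/773) = 0.01764; SE₂ = √(0.2400·0.7600/718) = 0.01594.
Independent samples: SE of the difference = √(SE₁² + SE₂²) = √(0.0003111696 + 0.0002540836) = 0.02378.
z* for 95% confidence is 1.960, so the margin of error is 1.960 × 0.02378 = 0.04661.
Point estimate p̂₁ − p̂₂ = 0.4030 − 0.2400 = 0.1630.
0.1630 ± 0.04661 → (0.116, 0.210).

(0.116, 0.210)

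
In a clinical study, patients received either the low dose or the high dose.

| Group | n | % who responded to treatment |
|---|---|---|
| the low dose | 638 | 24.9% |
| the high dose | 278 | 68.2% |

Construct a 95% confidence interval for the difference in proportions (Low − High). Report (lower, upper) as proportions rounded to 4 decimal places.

Each SE is √(p̂(1−p̂)/n): √(0.2490·0.7510/638) = 0.01712 and √(0.6820·0.3180/278) = 0.02793.
SE(p̂₁ − p̂₂) = √(SE₁² + SE₂²) = √(0.0002930944 + 0.0007800849) = 0.03276, since the two samples are independent.
At 95% confidence z* = 1.960; margin = 1.960 × 0.03276 = 0.06421.
The difference is 0.2490 − 0.6820 = -0.4330, so the interval is -0.4330 ± 0.06421 = (-0.4972, -0.3688).

(-0.4972, -0.3688)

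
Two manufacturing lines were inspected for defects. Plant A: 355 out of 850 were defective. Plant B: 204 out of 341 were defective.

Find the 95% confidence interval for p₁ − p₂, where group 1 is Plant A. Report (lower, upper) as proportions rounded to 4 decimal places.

First, p̂₁ = 355/850 = 0.4176; p̂₂ = 204/341 = 0.5982.
The two standard errors are √(0.4176×0.5824/850) = 0.01692 and √(0.5982×0.4018/341) = 0.02655.
Because the samples are independent, SE_diff = √(0.01692² + 0.02655²) = 0.03148.
Using z* = 1.960 for 95%, ME = 1.960 × 0.03148 = 0.06170.
p̂₁ − p̂₂ = -0.1806; interval -0.1806 ± 0.06170 gives (-0.2423, -0.1189).

(-0.2423, -0.1189)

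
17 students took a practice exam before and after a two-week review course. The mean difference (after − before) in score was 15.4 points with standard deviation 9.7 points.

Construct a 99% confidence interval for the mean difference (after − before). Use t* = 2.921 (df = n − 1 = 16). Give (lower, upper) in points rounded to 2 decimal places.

(8.53, 22.27)

Paired design: SE = s_d/√n = 9.7/√17 = 2.3526.
t* = 2.921; margin of error = 2.921 × 2.3526 = 6.8719.
15.4 ± 6.8719 → (8.53, 22.27).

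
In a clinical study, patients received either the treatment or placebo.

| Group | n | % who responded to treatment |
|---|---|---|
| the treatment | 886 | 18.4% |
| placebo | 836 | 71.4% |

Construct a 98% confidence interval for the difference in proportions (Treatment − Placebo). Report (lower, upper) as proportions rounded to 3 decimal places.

SE₁ = √(p̂₁(1−p̂₁)/n₁) = √(0.1840·0.8160/886) = 0.01302; SE₂ = √(0.7140·0.2860/836) = 0.01563.
Independent samples: SE of the difference = √(SE₁² + SE₂²) = √(0.0001695204 + 0.0002442969) = 0.02034.
z* for 98% confidence is 2.326, so the margin of error is 2.326 × 0.02034 = 0.04731.
Point estimate p̂₁ − p̂₂ = 0.1840 − 0.7140 = -0.5300.
-0.5300 ± 0.04731 → (-0.577, -0.483).

(-0.577, -0.483)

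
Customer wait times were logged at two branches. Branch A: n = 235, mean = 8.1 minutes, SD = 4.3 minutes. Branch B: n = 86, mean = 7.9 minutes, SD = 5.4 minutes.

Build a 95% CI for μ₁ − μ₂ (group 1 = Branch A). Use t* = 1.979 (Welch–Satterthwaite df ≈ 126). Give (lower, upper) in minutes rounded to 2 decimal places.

SE₁ = s₁/√n₁ = 4.3/√235 = 0.2805; SE₂ = 5.4/√86 = 0.5823.
Independent samples, unequal variances: SE_diff = √(SE₁² + SE₂²) = √(0.07868025 + 0.33907329) = 0.6463.
t* = 1.979, so margin of error = 1.979 × 0.6463 = 1.2790.
Difference in means = 8.1 − 7.9 = 0.2000.
0.2000 ± 1.2790 → (-1.08, 1.48).

(-1.08, 1.48)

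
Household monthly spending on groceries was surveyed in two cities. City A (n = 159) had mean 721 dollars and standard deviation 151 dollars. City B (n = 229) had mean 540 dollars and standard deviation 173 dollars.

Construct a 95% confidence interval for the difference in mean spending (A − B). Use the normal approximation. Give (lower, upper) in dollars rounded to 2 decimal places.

Per-group SEs: s₁/√n₁ = 151/√159 = 11.9751, s₂/√n₂ = 173/√229 = 11.4322.
Unpooled SE of the difference: √(143.40302001 + 130.69519684) = 16.5559.
Margin of error = z* · SE = 1.960 × 16.5559 = 32.4496.
x̄₁ − x̄₂ = 721 − 540 = 181.0000.
CI: 181.0000 ± 32.4496 = (148.55, 213.45).

(148.55, 213.45)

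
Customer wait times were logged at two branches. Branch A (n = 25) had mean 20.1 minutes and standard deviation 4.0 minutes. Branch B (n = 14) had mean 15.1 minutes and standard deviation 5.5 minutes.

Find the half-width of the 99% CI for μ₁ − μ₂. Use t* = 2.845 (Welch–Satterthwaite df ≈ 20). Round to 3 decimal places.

4.761

SE₁ = s₁/√n₁ = 4.0/√25 = 0.8000; SE₂ = 5.5/√14 = 1.4699.
Independent samples, unequal variances: SE_diff = √(SE₁² + SE₂²) = √(0.64 + 2.16060601) = 1.6735.
t* = 2.845, so margin of error = 2.845 × 1.6735 = 4.7611.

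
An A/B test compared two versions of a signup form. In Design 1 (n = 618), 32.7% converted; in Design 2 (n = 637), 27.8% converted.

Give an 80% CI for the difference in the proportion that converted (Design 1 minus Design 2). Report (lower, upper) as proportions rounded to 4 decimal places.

(0.0158, 0.0822)

SE₁ = √(p̂₁(1−p̂₁)/n₁) = √(0.3270·0.6730/618) = 0.01887; SE₂ = √(0.2780·0.7220/637) = 0.01775.
Independent samples: SE of the difference = √(SE₁² + SE₂²) = √(0.0003560769 + 0.0003150625) = 0.02591.
z* for 80% confidence is 1.282, so the margin of error is 1.282 × 0.02591 = 0.03322.
Point estimate p̂₁ − p̂₂ = 0.3270 − 0.2780 = 0.0490.
0.0490 ± 0.03322 → (0.0158, 0.0822).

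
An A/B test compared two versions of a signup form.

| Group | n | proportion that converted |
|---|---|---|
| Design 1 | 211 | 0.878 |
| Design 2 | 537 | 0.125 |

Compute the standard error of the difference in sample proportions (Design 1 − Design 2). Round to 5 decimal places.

The two standard errors are √(0.8780×0.1220/211) = 0.02253 and √(0.1250×0.8750/537) = 0.01427.
Because the samples are independent, SE_diff = √(0.02253² + 0.01427²) = 0.02667.

0.02667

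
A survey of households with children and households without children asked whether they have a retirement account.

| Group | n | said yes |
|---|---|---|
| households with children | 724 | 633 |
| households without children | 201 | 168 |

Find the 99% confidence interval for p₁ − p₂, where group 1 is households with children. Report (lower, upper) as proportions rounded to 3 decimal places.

(-0.036, 0.113)

Sample proportions: 633/724 = 0.8743, 168/201 = 0.8358.
Each SE is √(p̂(1−p̂)/n): √(0.8743·0.1257/724) = 0.01232 and √(0.8358·0.1642/201) = 0.02613.
SE(p̂₁ − p̂₂) = √(SE₁² + SE₂²) = √(0.0001517824 + 0.0006827769) = 0.02889, since the two samples are independent.
At 99% confidence z* = 2.576; margin = 2.576 × 0.02889 = 0.07442.
The difference is 0.8743 − 0.8358 = 0.0385, so the interval is 0.0385 ± 0.07442 = (-0.036, 0.113).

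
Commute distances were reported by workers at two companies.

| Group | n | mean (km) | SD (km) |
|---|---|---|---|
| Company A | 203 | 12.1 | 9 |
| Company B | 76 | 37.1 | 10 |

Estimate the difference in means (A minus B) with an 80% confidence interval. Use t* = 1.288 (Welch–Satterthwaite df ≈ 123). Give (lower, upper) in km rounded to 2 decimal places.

(-26.69, -23.31)

Per-group SEs: s₁/√n₁ = 9/√203 = 0.6317, s₂/√n₂ = 10/√76 = 1.1471.
Unpooled SE of the difference: √(0.39904489 + 1.31583841) = 1.3095.
Margin of error = t* · SE = 1.288 × 1.3095 = 1.6866.
x̄₁ − x̄₂ = 12.1 − 37.1 = -25.0000.
CI: -25.0000 ± 1.6866 = (-26.69, -23.31).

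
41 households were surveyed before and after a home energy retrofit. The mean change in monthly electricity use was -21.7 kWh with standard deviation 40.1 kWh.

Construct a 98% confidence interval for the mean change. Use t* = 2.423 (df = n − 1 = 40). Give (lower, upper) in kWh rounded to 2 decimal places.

Paired design: SE = s_d/√n = 40.1/√41 = 6.2626.
t* = 2.423; margin of error = 2.423 × 6.2626 = 15.1743.
-21.7 ± 15.1743 → (-36.87, -6.53).

(-36.87, -6.53)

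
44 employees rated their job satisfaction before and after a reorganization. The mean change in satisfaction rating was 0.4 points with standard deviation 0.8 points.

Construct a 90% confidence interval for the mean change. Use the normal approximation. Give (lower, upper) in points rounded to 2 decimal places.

Paired design: SE = s_d/√n = 0.8/√44 = 0.1206.
z* = 1.645; margin of error = 1.645 × 0.1206 = 0.1984.
0.4 ± 0.1984 → (0.20, 0.60).

(0.20, 0.60)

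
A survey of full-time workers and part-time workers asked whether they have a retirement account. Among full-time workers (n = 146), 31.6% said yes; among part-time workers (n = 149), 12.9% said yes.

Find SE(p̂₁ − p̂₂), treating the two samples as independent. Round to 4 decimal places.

SE₁ = √(p̂₁(1−p̂₁)/n₁) = √(0.3160·0.6840/146) = 0.03848; SE₂ = √(0.1290·0.8710/149) = 0.02746.
Independent samples: SE of the difference = √(SE₁² + SE₂²) = √(0.0014807104 + 0.0007540516) = 0.04727.

0.0473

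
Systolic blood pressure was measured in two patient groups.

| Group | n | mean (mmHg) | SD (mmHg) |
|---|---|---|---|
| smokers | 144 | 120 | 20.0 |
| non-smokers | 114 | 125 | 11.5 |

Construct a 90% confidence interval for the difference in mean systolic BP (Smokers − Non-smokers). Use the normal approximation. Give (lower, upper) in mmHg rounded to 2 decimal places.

Standard errors of each mean: 20.0/√144 = 1.6667 and 11.5/√114 = 1.0771.
SE(x̄₁ − x̄₂) = √(1.6667² + 1.0771²) = 1.9844 for independent samples with unequal variances.
With z* = 1.645, the margin is 1.645 × 1.9844 = 3.2643.
x̄₁ − x̄₂ = 120 − 125 = -5.0000; the interval is -5.0000 ± 3.2643 = (-8.26, -1.74).

(-8.26, -1.74)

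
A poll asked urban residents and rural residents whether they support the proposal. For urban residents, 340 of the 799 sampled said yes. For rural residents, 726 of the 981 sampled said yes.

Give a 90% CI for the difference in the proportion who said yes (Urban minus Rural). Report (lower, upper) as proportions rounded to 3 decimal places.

Sample proportions: 340/799 = 0.4255, 726/981 = 0.7401.
Each SE is √(p̂(1−p̂)/n): √(0.4255·0.5745/799) = 0.01749 and √(0.7401·0.2599/981) = 0.01400.
SE(p̂₁ − p̂₂) = √(SE₁² + SE₂²) = √(0.0003059001 + 0.000196) = 0.02240, since the two samples are independent.
At 90% confidence z* = 1.645; margin = 1.645 × 0.02240 = 0.03685.
The difference is 0.4255 − 0.7401 = -0.3146, so the interval is -0.3146 ± 0.03685 = (-0.351, -0.278).

(-0.351, -0.278)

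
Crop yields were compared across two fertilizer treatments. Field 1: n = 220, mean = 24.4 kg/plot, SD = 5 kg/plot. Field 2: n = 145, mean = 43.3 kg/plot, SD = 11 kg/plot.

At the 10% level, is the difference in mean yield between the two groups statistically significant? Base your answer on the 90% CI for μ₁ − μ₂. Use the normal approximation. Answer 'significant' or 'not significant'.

Per-group SEs: s₁/√n₁ = 5/√220 = 0.3371, s₂/√n₂ = 11/√145 = 0.9135.
Unpooled SE of the difference: √(0.11363641 + 0.83448225) = 0.9737.
Margin of error = z* · SE = 1.645 × 0.9737 = 1.6017.
x̄₁ − x̄₂ = 24.4 − 43.3 = -18.9000.
CI: -18.9000 ± 1.6017 = (-20.5017, -17.2983).
The interval (-20.5017, -17.2983) does not contain 0, so the difference is significant.

significant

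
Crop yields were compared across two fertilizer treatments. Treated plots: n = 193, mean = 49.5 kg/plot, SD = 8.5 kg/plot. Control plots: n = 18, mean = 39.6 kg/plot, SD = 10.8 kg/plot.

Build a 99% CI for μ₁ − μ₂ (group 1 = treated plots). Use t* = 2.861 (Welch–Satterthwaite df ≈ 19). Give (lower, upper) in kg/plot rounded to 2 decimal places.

Per-group SEs: s₁/√n₁ = 8.5/√193 = 0.6118, s₂/√n₂ = 10.8/√18 = 2.5456.
Unpooled SE of the difference: √(0.37429924 + 6.48007936) = 2.6181.
Margin of error = t* · SE = 2.861 × 2.6181 = 7.4904.
x̄₁ − x̄₂ = 49.5 − 39.6 = 9.9000.
CI: 9.9000 ± 7.4904 = (2.41, 17.39).

(2.41, 17.39)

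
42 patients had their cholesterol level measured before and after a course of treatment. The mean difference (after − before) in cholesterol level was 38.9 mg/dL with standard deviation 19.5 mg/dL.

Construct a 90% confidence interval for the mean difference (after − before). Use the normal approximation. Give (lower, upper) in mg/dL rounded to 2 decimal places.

(33.95, 43.85)

This is a matched-pairs design, so SE = s_d/√n = 19.5/√42 = 3.0089.
Margin = 1.645 × 3.0089 = 4.9496; the interval is 38.9 ± 4.9496 = (33.95, 43.85).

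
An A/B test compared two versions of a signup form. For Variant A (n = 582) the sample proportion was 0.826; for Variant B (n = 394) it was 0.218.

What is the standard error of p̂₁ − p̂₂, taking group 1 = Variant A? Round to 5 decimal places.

0.02607

Each SE is √(p̂(1−p̂)/n): √(0.8260·0.1740/582) = 0.01571 and √(0.2180·0.7820/394) = 0.02080.
SE(p̂₁ − p̂₂) = √(SE₁² + SE₂²) = √(0.0002468041 + 0.00043264) = 0.02607, since the two samples are independent.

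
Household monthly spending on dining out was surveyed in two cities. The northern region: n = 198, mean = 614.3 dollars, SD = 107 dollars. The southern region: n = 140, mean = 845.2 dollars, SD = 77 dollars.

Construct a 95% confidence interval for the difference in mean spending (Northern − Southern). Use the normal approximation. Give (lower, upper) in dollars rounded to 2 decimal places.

SE₁ = s₁/√n₁ = 107/√198 = 7.6042; SE₂ = 77/√140 = 6.5077.
Independent samples, unequal variances: SE_diff = √(SE₁² + SE₂²) = √(57.82385764 + 42.35015929) = 10.0087.
z* = 1.960, so margin of error = 1.960 × 10.0087 = 19.6171.
Difference in means = 614.3 − 845.2 = -230.9000.
-230.9000 ± 19.6171 → (-250.52, -211.28).

(-250.52, -211.28)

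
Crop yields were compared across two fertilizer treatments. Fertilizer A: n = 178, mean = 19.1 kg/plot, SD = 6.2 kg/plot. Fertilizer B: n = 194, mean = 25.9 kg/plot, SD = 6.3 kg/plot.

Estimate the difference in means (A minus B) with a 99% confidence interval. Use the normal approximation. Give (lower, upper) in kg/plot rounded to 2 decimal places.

SE₁ = s₁/√n₁ = 6.2/√178 = 0.4647; SE₂ = 6.3/√194 = 0.4523.
Independent samples, unequal variances: SE_diff = √(SE₁² + SE₂²) = √(0.21594609 + 0.20457529) = 0.6485.
z* = 2.576, so margin of error = 2.576 × 0.6485 = 1.6705.
Difference in means = 19.1 − 25.9 = -6.8000.
-6.8000 ± 1.6705 → (-8.47, -5.13).

(-8.47, -5.13)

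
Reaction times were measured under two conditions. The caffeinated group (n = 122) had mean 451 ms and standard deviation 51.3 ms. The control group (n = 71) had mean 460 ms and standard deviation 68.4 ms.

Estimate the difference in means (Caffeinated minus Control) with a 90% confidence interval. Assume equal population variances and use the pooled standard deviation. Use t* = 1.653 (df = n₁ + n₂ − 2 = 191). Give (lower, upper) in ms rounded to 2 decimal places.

s_p = √[((n₁−1)s₁² + (n₂−1)s₂²)/(n₁+n₂−2)] = √[(121·51.3² + 70·68.4²)/191] = 58.1537.
SE = 58.1537·√(1/122 + 1/71) = 8.6805.
With t* = 1.653, margin = 1.653 × 8.6805 = 14.3489.
x̄₁ − x̄₂ = 451 − 460 = -9.0000; interval -9.0000 ± 14.3489 = (-23.35, 5.35).

(-23.35, 5.35)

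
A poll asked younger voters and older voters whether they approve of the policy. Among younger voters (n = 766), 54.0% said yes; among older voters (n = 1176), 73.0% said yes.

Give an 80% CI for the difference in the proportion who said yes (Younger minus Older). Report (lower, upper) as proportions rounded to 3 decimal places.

SE₁ = √(p̂₁(1−p̂₁)/n₁) = √(0.5400·0.4600/766) = 0.01801; SE₂ = √(0.7300·0.2700/1176) = 0.01295.
Independent samples: SE of the difference = √(SE₁² + SE₂²) = √(0.0003243601 + 0.0001677025) = 0.02218.
z* for 80% confidence is 1.282, so the margin of error is 1.282 × 0.02218 = 0.02843.
Point estimate p̂₁ − p̂₂ = 0.5400 − 0.7300 = -0.1900.
-0.1900 ± 0.02843 → (-0.218, -0.162).

(-0.218, -0.162)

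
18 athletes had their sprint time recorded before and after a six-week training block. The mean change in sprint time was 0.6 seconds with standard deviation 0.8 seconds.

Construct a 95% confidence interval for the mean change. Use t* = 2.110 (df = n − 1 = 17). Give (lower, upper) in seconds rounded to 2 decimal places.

(0.20, 1.00)

This is a matched-pairs design, so SE = s_d/√n = 0.8/√18 = 0.1886.
Margin = 2.110 × 0.1886 = 0.3979; the interval is 0.6 ± 0.3979 = (0.20, 1.00).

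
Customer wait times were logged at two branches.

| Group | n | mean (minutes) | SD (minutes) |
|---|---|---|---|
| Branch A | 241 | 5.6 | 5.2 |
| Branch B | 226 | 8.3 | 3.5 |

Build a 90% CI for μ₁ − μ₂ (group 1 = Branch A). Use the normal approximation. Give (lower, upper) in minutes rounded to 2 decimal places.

Per-group SEs: s₁/√n₁ = 5.2/√241 = 0.3350, s₂/√n₂ = 3.5/√226 = 0.2328.
Unpooled SE of the difference: √(0.112225 + 0.05419584) = 0.4079.
Margin of error = z* · SE = 1.645 × 0.4079 = 0.6710.
x̄₁ − x̄₂ = 5.6 − 8.3 = -2.7000.
CI: -2.7000 ± 0.6710 = (-3.37, -2.03).

(-3.37, -2.03)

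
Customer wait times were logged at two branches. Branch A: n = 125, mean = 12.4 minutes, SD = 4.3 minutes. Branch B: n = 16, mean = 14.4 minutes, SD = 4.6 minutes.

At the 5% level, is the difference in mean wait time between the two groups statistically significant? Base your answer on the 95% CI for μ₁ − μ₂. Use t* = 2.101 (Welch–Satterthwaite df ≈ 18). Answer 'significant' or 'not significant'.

SE₁ = s₁/√n₁ = 4.3/√125 = 0.3846; SE₂ = 4.6/√16 = 1.1500.
Independent samples, unequal variances: SE_diff = √(SE₁² + SE₂²) = √(0.14791716 + 1.3225) = 1.2126.
t* = 2.101, so margin of error = 2.101 × 1.2126 = 2.5477.
Difference in means = 12.4 − 14.4 = -2.0000.
-2.0000 ± 2.5477 → (-4.5477, 0.5477).
The interval (-4.5477, 0.5477) contains 0, so the difference is not significant.

not significant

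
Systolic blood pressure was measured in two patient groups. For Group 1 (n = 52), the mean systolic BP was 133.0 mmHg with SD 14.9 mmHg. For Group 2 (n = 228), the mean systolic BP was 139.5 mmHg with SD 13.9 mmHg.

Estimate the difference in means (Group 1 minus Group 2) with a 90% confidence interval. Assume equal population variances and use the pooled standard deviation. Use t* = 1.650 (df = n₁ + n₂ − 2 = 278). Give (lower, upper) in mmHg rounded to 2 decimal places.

(-10.07, -2.93)

s_p = √[((n₁−1)s₁² + (n₂−1)s₂²)/(n₁+n₂−2)] = √[(51·14.9² + 227·13.9²)/278] = 14.0888.
SE = 14.0888·√(1/52 + 1/228) = 2.1651.
With t* = 1.650, margin = 1.650 × 2.1651 = 3.5724.
x̄₁ − x̄₂ = 133.0 − 139.5 = -6.5000; interval -6.5000 ± 3.5724 = (-10.07, -2.93).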